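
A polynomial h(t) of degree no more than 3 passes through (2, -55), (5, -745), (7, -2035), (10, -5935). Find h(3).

Write h(t) = at^3 + bt^2 + ct + d. Substituting each data point gives a linear system:
  8a + 4b + 2c + d = -55
  125a + 25b + 5c + d = -745
  343a + 49b + 7c + d = -2035
  1000a + 100b + 10c + d = -5935
Solving the system yields a = -6, b = 1, c = -3, d = -5.
So h(t) = -6t³ + t² - 3t - 5.
Then h(3) = -167.

-167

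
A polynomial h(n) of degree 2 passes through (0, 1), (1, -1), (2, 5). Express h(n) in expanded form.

h(n) = 4n^2 - 6n + 1

Write h(n) = an^2 + bn + c. Substituting each data point gives a linear system:
  c = 1
  a + b + c = -1
  4a + 2b + c = 5
Solving the system yields a = 4, b = -6, c = 1.
So h(n) = 4n^2 - 6n + 1.
Check: h(2) = 5. ✓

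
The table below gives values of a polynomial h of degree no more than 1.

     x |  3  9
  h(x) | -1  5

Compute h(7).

3

Using the Lagrange interpolation formula with nodes 3, 9:
  L_0(x) = (x - 9) / -6
  L_1(x) = (x - 3) / 6
Then h(x) = -1·L_0(x) + 5·L_1(x).
Expanding and collecting terms gives h(x) = x - 4.
Evaluating at x = 7: h(7) = 3.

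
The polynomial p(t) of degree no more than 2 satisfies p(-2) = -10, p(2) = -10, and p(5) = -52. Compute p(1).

-4

Using the Lagrange interpolation formula with nodes -2, 2, 5:
  L_0(t) = (t - 2)(t - 5) / 28
  L_1(t) = (t + 2)(t - 5) / -12
  L_2(t) = (t + 2)(t - 2) / 21
Then p(t) = -10·L_0(t) - 10·L_1(t) - 52·L_2(t).
Expanding and collecting terms gives p(t) = -2t^2 - 2.
Evaluating at t = 1: p(1) = -4.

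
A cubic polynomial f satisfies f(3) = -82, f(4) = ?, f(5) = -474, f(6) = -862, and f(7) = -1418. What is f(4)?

On equispaced nodes a degree-3 polynomial has vanishing fourth forward difference, so
  f(3) - 4·f(4) + 6·f(5) - 4·f(6) + f(7) = 0.
Substituting the known values and solving for f(4):
  -4·f(4) = 896
  f(4) = -224.

-224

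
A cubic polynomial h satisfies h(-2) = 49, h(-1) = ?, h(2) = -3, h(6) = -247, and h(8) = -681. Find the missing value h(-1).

12

The 4 known points determine the degree-3 polynomial uniquely.
Write h(u) = au^3 + bu^2 + cu + d. Substituting each data point gives a linear system:
  -8a + 4b - 2c + d = 49
  8a + 4b + 2c + d = -3
  216a + 36b + 6c + d = -247
  512a + 64b + 8c + d = -681
Solving the system yields a = -2, b = 6, c = -5, d = -1.
So h(u) = -2u³ + 6u² - 5u - 1.
Then h(-1) = 12.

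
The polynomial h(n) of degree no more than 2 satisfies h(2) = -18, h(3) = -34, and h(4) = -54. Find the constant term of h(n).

Write h(n) = an^2 + bn + c. Substituting each data point gives a linear system:
  4a + 2b + c = -18
  9a + 3b + c = -34
  16a + 4b + c = -54
Solving the system yields a = -2, b = -6, c = 2.
So h(n) = -2n² - 6n + 2.
The constant term is 2.

2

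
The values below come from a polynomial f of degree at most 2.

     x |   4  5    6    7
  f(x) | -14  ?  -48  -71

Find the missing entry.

-29

The 3 known points determine the degree-2 polynomial uniquely.
Write f(x) = ax^2 + bx + c. Substituting each data point gives a linear system:
  16a + 4b + c = -14
  36a + 6b + c = -48
  49a + 7b + c = -71
Solving the system yields a = -2, b = 3, c = 6.
So f(x) = -2x² + 3x + 6.
Then f(5) = -29.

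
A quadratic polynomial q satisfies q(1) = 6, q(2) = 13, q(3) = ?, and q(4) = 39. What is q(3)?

24

The 3 known points determine the degree-2 polynomial uniquely.
Write q(x) = ax^2 + bx + c. Substituting each data point gives a linear system:
  a + b + c = 6
  4a + 2b + c = 13
  16a + 4b + c = 39
Solving the system yields a = 2, b = 1, c = 3.
So q(x) = 2x^2 + x + 3.
Then q(3) = 24.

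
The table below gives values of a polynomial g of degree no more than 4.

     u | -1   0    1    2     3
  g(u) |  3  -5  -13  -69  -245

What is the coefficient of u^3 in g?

-6

Write g(u) = au^4 + bu^3 + cu^2 + du + e. Substituting each data point gives a linear system:
  a - b + c - d + e = 3
  e = -5
  a + b + c + d + e = -13
  16a + 8b + 4c + 2d + e = -69
  81a + 27b + 9c + 3d + e = -245
Solving the system yields a = -1, b = -6, c = 1, d = -2, e = -5.
So g(u) = -u^4 - 6u^3 + u^2 - 2u - 5.
The coefficient of u^3 is -6.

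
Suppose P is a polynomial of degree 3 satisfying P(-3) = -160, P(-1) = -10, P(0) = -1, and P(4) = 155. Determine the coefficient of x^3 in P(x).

Write P(x) = ax^3 + bx^2 + cx + d. Substituting each data point gives a linear system:
  -27a + 9b - 3c + d = -160
  -a + b - c + d = -10
  d = -1
  64a + 16b + 4c + d = 155
Solving the system yields a = 4, b = -6, c = -1, d = -1.
So P(x) = 4x^3 - 6x^2 - x - 1.
The leading coefficient is 4.

4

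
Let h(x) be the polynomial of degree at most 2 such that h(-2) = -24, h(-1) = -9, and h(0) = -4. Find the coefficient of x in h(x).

0

Write h(x) = ax^2 + bx + c. Substituting each data point gives a linear system:
  4a - 2b + c = -24
  a - b + c = -9
  c = -4
Solving the system yields a = -5, b = 0, c = -4.
So h(x) = -5x² - 4.
The coefficient of x is 0.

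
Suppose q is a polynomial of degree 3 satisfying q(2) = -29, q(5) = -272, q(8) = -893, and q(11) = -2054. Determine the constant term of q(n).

3

Write q(n) = an^3 + bn^2 + cn + d. Substituting each data point gives a linear system:
  8a + 4b + 2c + d = -29
  125a + 25b + 5c + d = -272
  512a + 64b + 8c + d = -893
  1331a + 121b + 11c + d = -2054
Solving the system yields a = -1, b = -6, c = 0, d = 3.
So q(n) = -n³ - 6n² + 3.
The constant term is 3.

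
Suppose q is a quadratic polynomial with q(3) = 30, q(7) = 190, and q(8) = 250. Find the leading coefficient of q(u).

Write q(u) = au^2 + bu + c. Substituting each data point gives a linear system:
  9a + 3b + c = 30
  49a + 7b + c = 190
  64a + 8b + c = 250
Solving the system yields a = 4, b = 0, c = -6.
So q(u) = 4u^2 - 6.
The leading coefficient is 4.

4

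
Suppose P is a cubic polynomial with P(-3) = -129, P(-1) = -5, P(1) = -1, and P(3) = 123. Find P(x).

P(x) = 5x^3 - 3x - 3

Write P(x) = ax^3 + bx^2 + cx + d. Substituting each data point gives a linear system:
  -27a + 9b - 3c + d = -129
  -a + b - c + d = -5
  a + b + c + d = -1
  27a + 9b + 3c + d = 123
Solving the system yields a = 5, b = 0, c = -3, d = -3.
So P(x) = 5x³ - 3x - 3.
Check: P(3) = 123. ✓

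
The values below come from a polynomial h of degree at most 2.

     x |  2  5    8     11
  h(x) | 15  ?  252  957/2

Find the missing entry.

The 3 known points determine the degree-2 polynomial uniquely.
Write h(x) = ax^2 + bx + c. Substituting each data point gives a linear system:
  4a + 2b + c = 15
  64a + 8b + c = 252
  121a + 11b + c = 957/2
Solving the system yields a = 4, b = -1/2, c = 0.
So h(x) = 4x² - (1/2)x.
Then h(5) = 195/2.

195/2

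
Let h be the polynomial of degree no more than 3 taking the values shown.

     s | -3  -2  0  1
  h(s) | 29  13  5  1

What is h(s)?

h(s) = -s^3 - s^2 - 2s + 5

Using the Lagrange interpolation formula with nodes -3, -2, 0, 1:
  L_0(s) = (s + 2)s(s - 1) / -12
  L_1(s) = (s + 3)s(s - 1) / 6
  L_2(s) = (s + 3)(s + 2)(s - 1) / -6
  L_3(s) = (s + 3)(s + 2)s / 12
Then h(s) = 29·L_0(s) + 13·L_1(s) + 5·L_2(s) + 1·L_3(s).
Expanding and collecting terms gives h(s) = -s³ - s² - 2s + 5.
Check: h(-2) = 13. ✓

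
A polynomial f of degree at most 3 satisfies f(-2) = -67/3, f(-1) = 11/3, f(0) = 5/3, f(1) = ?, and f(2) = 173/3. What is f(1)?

The 4 known points determine the degree-3 polynomial uniquely.
Write f(n) = an^3 + bn^2 + cn + d. Substituting each data point gives a linear system:
  -8a + 4b - 2c + d = -67/3
  -a + b - c + d = 11/3
  d = 5/3
  8a + 4b + 2c + d = 173/3
Solving the system yields a = 6, b = 4, c = -4, d = 5/3.
So f(n) = 6n^3 + 4n^2 - 4n + 5/3.
Then f(1) = 23/3.

23/3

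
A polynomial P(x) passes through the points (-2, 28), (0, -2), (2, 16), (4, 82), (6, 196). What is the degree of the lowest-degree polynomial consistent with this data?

Forward differences of the values at x = -2, 0, 2, 4, 6:
  P  : 28  -2  16  82  196
  Δ  : -30  18  66  114
  Δ^2: 48  48  48
  Δ^3: 0  0
  Δ^4: 0
The second differences are constant (48) and nonzero, while all higher differences vanish, so the minimal degree is 2.

2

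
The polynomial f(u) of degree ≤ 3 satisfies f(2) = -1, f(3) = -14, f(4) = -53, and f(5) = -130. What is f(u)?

Using the Lagrange interpolation formula with nodes 2, 3, 4, 5:
  L_0(u) = (u - 3)(u - 4)(u - 5) / -6
  L_1(u) = (u - 2)(u - 4)(u - 5) / 2
  L_2(u) = (u - 2)(u - 3)(u - 5) / -2
  L_3(u) = (u - 2)(u - 3)(u - 4) / 6
Then f(u) = -1·L_0(u) - 14·L_1(u) - 53·L_2(u) - 130·L_3(u).
Expanding and collecting terms gives f(u) = -2u³ + 5u² - 5.
Check: f(4) = -53. ✓

f(u) = -2u^3 + 5u^2 - 5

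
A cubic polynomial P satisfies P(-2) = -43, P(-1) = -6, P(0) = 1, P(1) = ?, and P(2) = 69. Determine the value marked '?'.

On equispaced nodes a degree-3 polynomial has vanishing fourth forward difference, so
  P(-2) - 4·P(-1) + 6·P(0) - 4·P(1) + P(2) = 0.
Substituting the known values and solving for P(1):
  -4·P(1) = -56
  P(1) = 14.

14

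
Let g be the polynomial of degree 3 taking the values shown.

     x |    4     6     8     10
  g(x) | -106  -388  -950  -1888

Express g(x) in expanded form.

Write g(x) = ax^3 + bx^2 + cx + d. Substituting each data point gives a linear system:
  64a + 16b + 4c + d = -106
  216a + 36b + 6c + d = -388
  512a + 64b + 8c + d = -950
  1000a + 100b + 10c + d = -1888
Solving the system yields a = -2, b = 1, c = 1, d = 2.
So g(x) = -2x^3 + x^2 + x + 2.
Check: g(10) = -1888. ✓

g(x) = -2x^3 + x^2 + x + 2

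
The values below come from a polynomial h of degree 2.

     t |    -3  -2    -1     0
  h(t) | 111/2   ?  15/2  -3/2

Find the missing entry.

53/2

On equispaced nodes a degree-2 polynomial has vanishing third forward difference, so
  - h(-3) + 3·h(-2) - 3·h(-1) + h(0) = 0.
Substituting the known values and solving for h(-2):
  3·h(-2) = 159/2
  h(-2) = 53/2.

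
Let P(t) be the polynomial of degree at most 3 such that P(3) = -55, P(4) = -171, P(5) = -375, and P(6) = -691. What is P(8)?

-1755

Write P(t) = at^3 + bt^2 + ct + d. Substituting each data point gives a linear system:
  27a + 9b + 3c + d = -55
  64a + 16b + 4c + d = -171
  125a + 25b + 5c + d = -375
  216a + 36b + 6c + d = -691
Solving the system yields a = -4, b = 4, c = 4, d = 5.
So P(t) = -4t^3 + 4t^2 + 4t + 5.
Then P(8) = -1755.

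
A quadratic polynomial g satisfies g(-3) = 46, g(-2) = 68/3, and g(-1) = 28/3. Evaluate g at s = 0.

6

Forward differences of the values at s = -3, -2, -1:
  g  : 46  68/3  28/3
  Δ  : -70/3  -40/3
  Δ^2: 10
The second differences are constant, confirming degree 2.
Interpolating (Newton forward form) and evaluating at s = 0 gives g(0) = 6.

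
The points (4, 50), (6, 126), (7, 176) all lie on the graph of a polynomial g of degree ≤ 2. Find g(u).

g(u) = 4u^2 - 2u - 6

Using the Lagrange interpolation formula with nodes 4, 6, 7:
  L_0(u) = (u - 6)(u - 7) / 6
  L_1(u) = (u - 4)(u - 7) / -2
  L_2(u) = (u - 4)(u - 6) / 3
Then g(u) = 50·L_0(u) + 126·L_1(u) + 176·L_2(u).
Expanding and collecting terms gives g(u) = 4u^2 - 2u - 6.
Check: g(6) = 126. ✓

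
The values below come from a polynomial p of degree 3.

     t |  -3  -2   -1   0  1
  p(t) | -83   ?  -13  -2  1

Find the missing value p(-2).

On equispaced nodes a degree-3 polynomial has vanishing fourth forward difference, so
  p(-3) - 4·p(-2) + 6·p(-1) - 4·p(0) + p(1) = 0.
Substituting the known values and solving for p(-2):
  -4·p(-2) = 152
  p(-2) = -38.

-38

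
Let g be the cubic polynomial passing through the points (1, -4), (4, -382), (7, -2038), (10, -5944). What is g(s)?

Write g(s) = as^3 + bs^2 + cs + d. Substituting each data point gives a linear system:
  a + b + c + d = -4
  64a + 16b + 4c + d = -382
  343a + 49b + 7c + d = -2038
  1000a + 100b + 10c + d = -5944
Solving the system yields a = -6, b = 1, c = -5, d = 6.
So g(s) = -6s³ + s² - 5s + 6.
Check: g(7) = -2038. ✓

g(s) = -6s^3 + s^2 - 5s + 6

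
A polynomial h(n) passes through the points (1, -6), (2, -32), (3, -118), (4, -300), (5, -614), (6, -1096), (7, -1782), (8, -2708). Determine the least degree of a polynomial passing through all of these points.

3

Forward differences of the values at n = 1, 2, 3, 4, 5, 6, 7, 8:
  h  : -6  -32  -118  -300  -614  -1096  -1782  -2708
  Δ  : -26  -86  -182  -314  -482  -686  -926
  Δ^2: -60  -96  -132  -168  -204  -240
  Δ^3: -36  -36  -36  -36  -36
  Δ^4: 0  0  0  0
  Δ^5: 0  0  0
  Δ^6: 0  0
  Δ^7: 0
The third differences are constant (-36) and nonzero, while all higher differences vanish, so the minimal degree is 3.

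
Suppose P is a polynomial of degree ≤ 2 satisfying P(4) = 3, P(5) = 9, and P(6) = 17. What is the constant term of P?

Write P(t) = at^2 + bt + c. Substituting each data point gives a linear system:
  16a + 4b + c = 3
  25a + 5b + c = 9
  36a + 6b + c = 17
Solving the system yields a = 1, b = -3, c = -1.
So P(t) = t^2 - 3t - 1.
The constant term is -1.

-1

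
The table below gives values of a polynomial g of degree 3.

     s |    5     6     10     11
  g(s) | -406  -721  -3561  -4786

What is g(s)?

g(s) = -4s^3 + 5s^2 - 6s - 1

Write g(s) = as^3 + bs^2 + cs + d. Substituting each data point gives a linear system:
  125a + 25b + 5c + d = -406
  216a + 36b + 6c + d = -721
  1000a + 100b + 10c + d = -3561
  1331a + 121b + 11c + d = -4786
Solving the system yields a = -4, b = 5, c = -6, d = -1.
So g(s) = -4s³ + 5s² - 6s - 1.
Check: g(5) = -406. ✓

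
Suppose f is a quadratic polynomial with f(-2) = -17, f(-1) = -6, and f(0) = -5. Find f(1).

-14

Using the Lagrange interpolation formula with nodes -2, -1, 0:
  L_0(u) = (u + 1)u / 2
  L_1(u) = (u + 2)u / -1
  L_2(u) = (u + 2)(u + 1) / 2
Then f(u) = -17·L_0(u) - 6·L_1(u) - 5·L_2(u).
Expanding and collecting terms gives f(u) = -5u^2 - 4u - 5.
Evaluating at u = 1: f(1) = -14.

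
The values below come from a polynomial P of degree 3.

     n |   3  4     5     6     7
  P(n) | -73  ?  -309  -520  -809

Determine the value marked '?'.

-164

The 4 known points determine the degree-3 polynomial uniquely.
Write P(n) = an^3 + bn^2 + cn + d. Substituting each data point gives a linear system:
  27a + 9b + 3c + d = -73
  125a + 25b + 5c + d = -309
  216a + 36b + 6c + d = -520
  343a + 49b + 7c + d = -809
Solving the system yields a = -2, b = -3, c = 4, d = -4.
So P(n) = -2n^3 - 3n^2 + 4n - 4.
Then P(4) = -164.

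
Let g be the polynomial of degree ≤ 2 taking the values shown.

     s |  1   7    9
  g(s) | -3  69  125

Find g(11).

Write g(s) = as^2 + bs + c. Substituting each data point gives a linear system:
  a + b + c = -3
  49a + 7b + c = 69
  81a + 9b + c = 125
Solving the system yields a = 2, b = -4, c = -1.
So g(s) = 2s² - 4s - 1.
Then g(11) = 197.

197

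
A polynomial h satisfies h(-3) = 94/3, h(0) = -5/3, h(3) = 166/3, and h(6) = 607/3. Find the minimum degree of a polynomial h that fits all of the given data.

2

Forward differences of the values at u = -3, 0, 3, 6:
  h  : 94/3  -5/3  166/3  607/3
  Δ  : -33  57  147
  Δ^2: 90  90
  Δ^3: 0
The second differences are constant (90) and nonzero, while all higher differences vanish, so the minimal degree is 2.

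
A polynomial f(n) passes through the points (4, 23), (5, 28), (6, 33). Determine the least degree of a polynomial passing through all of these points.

Forward differences of the values at n = 4, 5, 6:
  f  : 23  28  33
  Δ  : 5  5
  Δ^2: 0
The first differences are constant (5) and nonzero, while all higher differences vanish, so the minimal degree is 1.

1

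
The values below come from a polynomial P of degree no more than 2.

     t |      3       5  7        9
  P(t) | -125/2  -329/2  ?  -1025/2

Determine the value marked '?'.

On equispaced nodes a degree-2 polynomial has vanishing third forward difference, so
  - P(3) + 3·P(5) - 3·P(7) + P(9) = 0.
Substituting the known values and solving for P(7):
  -3·P(7) = 1887/2
  P(7) = -629/2.

-629/2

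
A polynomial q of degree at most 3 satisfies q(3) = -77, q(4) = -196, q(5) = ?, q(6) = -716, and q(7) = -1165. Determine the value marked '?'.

-401

On equispaced nodes a degree-3 polynomial has vanishing fourth forward difference, so
  q(3) - 4·q(4) + 6·q(5) - 4·q(6) + q(7) = 0.
Substituting the known values and solving for q(5):
  6·q(5) = -2406
  q(5) = -401.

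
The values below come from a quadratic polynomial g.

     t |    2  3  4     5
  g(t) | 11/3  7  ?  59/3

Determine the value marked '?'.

The 3 known points determine the degree-2 polynomial uniquely.
Write g(t) = at^2 + bt + c. Substituting each data point gives a linear system:
  4a + 2b + c = 11/3
  9a + 3b + c = 7
  25a + 5b + c = 59/3
Solving the system yields a = 1, b = -5/3, c = 3.
So g(t) = t² - (5/3)t + 3.
Then g(4) = 37/3.

37/3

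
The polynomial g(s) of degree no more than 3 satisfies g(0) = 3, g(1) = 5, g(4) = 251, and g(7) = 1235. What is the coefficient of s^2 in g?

5

Write g(s) = as^3 + bs^2 + cs + d. Substituting each data point gives a linear system:
  d = 3
  a + b + c + d = 5
  64a + 16b + 4c + d = 251
  343a + 49b + 7c + d = 1235
Solving the system yields a = 3, b = 5, c = -6, d = 3.
So g(s) = 3s^3 + 5s^2 - 6s + 3.
The coefficient of s^2 is 5.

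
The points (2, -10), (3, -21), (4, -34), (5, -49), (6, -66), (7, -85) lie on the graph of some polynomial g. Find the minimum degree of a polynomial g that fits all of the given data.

Forward differences of the values at n = 2, 3, 4, 5, 6, 7:
  g  : -10  -21  -34  -49  -66  -85
  Δ  : -11  -13  -15  -17  -19
  Δ^2: -2  -2  -2  -2
  Δ^3: 0  0  0
  Δ^4: 0  0
  Δ^5: 0
The second differences are constant (-2) and nonzero, while all higher differences vanish, so the minimal degree is 2.

2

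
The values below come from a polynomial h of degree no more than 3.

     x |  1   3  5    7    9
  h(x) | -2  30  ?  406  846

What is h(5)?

150

On equispaced nodes a degree-3 polynomial has vanishing fourth forward difference, so
  h(1) - 4·h(3) + 6·h(5) - 4·h(7) + h(9) = 0.
Substituting the known values and solving for h(5):
  6·h(5) = 900
  h(5) = 150.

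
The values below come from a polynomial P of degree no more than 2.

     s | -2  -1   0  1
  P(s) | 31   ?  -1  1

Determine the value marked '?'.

The 3 known points determine the degree-2 polynomial uniquely.
Write P(s) = as^2 + bs + c. Substituting each data point gives a linear system:
  4a - 2b + c = 31
  c = -1
  a + b + c = 1
Solving the system yields a = 6, b = -4, c = -1.
So P(s) = 6s^2 - 4s - 1.
Then P(-1) = 9.

9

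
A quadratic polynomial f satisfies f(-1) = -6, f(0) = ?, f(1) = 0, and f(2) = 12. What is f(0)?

The 3 known points determine the degree-2 polynomial uniquely.
Write f(s) = as^2 + bs + c. Substituting each data point gives a linear system:
  a - b + c = -6
  a + b + c = 0
  4a + 2b + c = 12
Solving the system yields a = 3, b = 3, c = -6.
So f(s) = 3s² + 3s - 6.
Then f(0) = -6.

-6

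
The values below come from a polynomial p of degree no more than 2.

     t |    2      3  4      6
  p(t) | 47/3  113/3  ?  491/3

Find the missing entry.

209/3

The 3 known points determine the degree-2 polynomial uniquely.
Write p(t) = at^2 + bt + c. Substituting each data point gives a linear system:
  4a + 2b + c = 47/3
  9a + 3b + c = 113/3
  36a + 6b + c = 491/3
Solving the system yields a = 5, b = -3, c = 5/3.
So p(t) = 5t² - 3t + 5/3.
Then p(4) = 209/3.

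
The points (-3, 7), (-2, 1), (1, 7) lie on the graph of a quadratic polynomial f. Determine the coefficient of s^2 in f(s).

Write f(s) = as^2 + bs + c. Substituting each data point gives a linear system:
  9a - 3b + c = 7
  4a - 2b + c = 1
  a + b + c = 7
Solving the system yields a = 2, b = 4, c = 1.
So f(s) = 2s^2 + 4s + 1.
The leading coefficient is 2.

2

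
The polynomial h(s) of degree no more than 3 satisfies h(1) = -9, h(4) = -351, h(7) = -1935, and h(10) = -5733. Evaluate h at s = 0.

-3

Write h(s) = as^3 + bs^2 + cs + d. Substituting each data point gives a linear system:
  a + b + c + d = -9
  64a + 16b + 4c + d = -351
  343a + 49b + 7c + d = -1935
  1000a + 100b + 10c + d = -5733
Solving the system yields a = -6, b = 3, c = -3, d = -3.
So h(s) = -6s^3 + 3s^2 - 3s - 3.
Then h(0) = -3.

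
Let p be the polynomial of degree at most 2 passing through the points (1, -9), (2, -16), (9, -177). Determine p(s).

p(s) = -2s^2 - s - 6

Using the Lagrange interpolation formula with nodes 1, 2, 9:
  L_0(s) = (s - 2)(s - 9) / 8
  L_1(s) = (s - 1)(s - 9) / -7
  L_2(s) = (s - 1)(s - 2) / 56
Then p(s) = -9·L_0(s) - 16·L_1(s) - 177·L_2(s).
Expanding and collecting terms gives p(s) = -2s² - s - 6.
Check: p(2) = -16. ✓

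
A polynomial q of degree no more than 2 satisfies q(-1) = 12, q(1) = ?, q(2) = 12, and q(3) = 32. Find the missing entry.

The 3 known points determine the degree-2 polynomial uniquely.
Write q(t) = at^2 + bt + c. Substituting each data point gives a linear system:
  a - b + c = 12
  4a + 2b + c = 12
  9a + 3b + c = 32
Solving the system yields a = 5, b = -5, c = 2.
So q(t) = 5t^2 - 5t + 2.
Then q(1) = 2.

2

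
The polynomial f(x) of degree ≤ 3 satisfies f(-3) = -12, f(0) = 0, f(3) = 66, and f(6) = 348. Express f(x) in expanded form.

Write f(x) = ax^3 + bx^2 + cx + d. Substituting each data point gives a linear system:
  -27a + 9b - 3c + d = -12
  d = 0
  27a + 9b + 3c + d = 66
  216a + 36b + 6c + d = 348
Solving the system yields a = 1, b = 3, c = 4, d = 0.
So f(x) = x³ + 3x² + 4x.
Check: f(-3) = -12. ✓

f(x) = x^3 + 3x^2 + 4x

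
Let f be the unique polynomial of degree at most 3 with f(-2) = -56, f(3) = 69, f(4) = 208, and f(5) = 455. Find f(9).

Write f(s) = as^3 + bs^2 + cs + d. Substituting each data point gives a linear system:
  -8a + 4b - 2c + d = -56
  27a + 9b + 3c + d = 69
  64a + 16b + 4c + d = 208
  125a + 25b + 5c + d = 455
Solving the system yields a = 5, b = -6, c = -4, d = 0.
So f(s) = 5s^3 - 6s^2 - 4s.
Then f(9) = 3123.

3123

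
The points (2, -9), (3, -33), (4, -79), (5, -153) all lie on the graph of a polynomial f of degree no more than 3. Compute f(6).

Write f(s) = as^3 + bs^2 + cs + d. Substituting each data point gives a linear system:
  8a + 4b + 2c + d = -9
  27a + 9b + 3c + d = -33
  64a + 16b + 4c + d = -79
  125a + 25b + 5c + d = -153
Solving the system yields a = -1, b = -2, c = 5, d = -3.
So f(s) = -s^3 - 2s^2 + 5s - 3.
Then f(6) = -261.

-261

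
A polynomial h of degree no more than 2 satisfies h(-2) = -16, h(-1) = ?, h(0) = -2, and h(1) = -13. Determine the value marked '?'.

-3

The 3 known points determine the degree-2 polynomial uniquely.
Write h(n) = an^2 + bn + c. Substituting each data point gives a linear system:
  4a - 2b + c = -16
  c = -2
  a + b + c = -13
Solving the system yields a = -6, b = -5, c = -2.
So h(n) = -6n² - 5n - 2.
Then h(-1) = -3.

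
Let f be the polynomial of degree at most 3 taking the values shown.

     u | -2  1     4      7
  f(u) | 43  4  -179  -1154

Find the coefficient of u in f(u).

3

Write f(u) = au^3 + bu^2 + cu + d. Substituting each data point gives a linear system:
  -8a + 4b - 2c + d = 43
  a + b + c + d = 4
  64a + 16b + 4c + d = -179
  343a + 49b + 7c + d = -1154
Solving the system yields a = -4, b = 4, c = 3, d = 1.
So f(u) = -4u^3 + 4u^2 + 3u + 1.
The coefficient of u is 3.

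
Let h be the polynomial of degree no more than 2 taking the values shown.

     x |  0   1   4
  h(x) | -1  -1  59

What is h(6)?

Using the Lagrange interpolation formula with nodes 0, 1, 4:
  L_0(x) = (x - 1)(x - 4) / 4
  L_1(x) = x(x - 4) / -3
  L_2(x) = x(x - 1) / 12
Then h(x) = -1·L_0(x) - 1·L_1(x) + 59·L_2(x).
Expanding and collecting terms gives h(x) = 5x^2 - 5x - 1.
Evaluating at x = 6: h(6) = 149.

149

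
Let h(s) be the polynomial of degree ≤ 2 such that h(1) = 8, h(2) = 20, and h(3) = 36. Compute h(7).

Forward differences of the values at s = 1, 2, 3:
  h  : 8  20  36
  Δ  : 12  16
  Δ^2: 4
The second differences are constant, confirming degree 2.
Interpolating (Newton forward form) and evaluating at s = 7 gives h(7) = 140.

140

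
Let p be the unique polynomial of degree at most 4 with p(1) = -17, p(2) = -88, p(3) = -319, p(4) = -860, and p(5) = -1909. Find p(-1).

5

Forward differences of the values at s = 1, 2, 3, 4, 5:
  p  : -17  -88  -319  -860  -1909
  Δ  : -71  -231  -541  -1049
  Δ^2: -160  -310  -508
  Δ^3: -150  -198
  Δ^4: -48
The fourth differences are constant, confirming degree 4.
Interpolating (Newton forward form) and evaluating at s = -1 gives p(-1) = 5.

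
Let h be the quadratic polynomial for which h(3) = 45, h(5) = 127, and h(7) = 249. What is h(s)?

Using the Lagrange interpolation formula with nodes 3, 5, 7:
  L_0(s) = (s - 5)(s - 7) / 8
  L_1(s) = (s - 3)(s - 7) / -4
  L_2(s) = (s - 3)(s - 5) / 8
Then h(s) = 45·L_0(s) + 127·L_1(s) + 249·L_2(s).
Expanding and collecting terms gives h(s) = 5s^2 + s - 3.
Check: h(7) = 249. ✓

h(s) = 5s^2 + s - 3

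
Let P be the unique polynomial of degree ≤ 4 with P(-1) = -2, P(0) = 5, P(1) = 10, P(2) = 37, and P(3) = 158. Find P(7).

Forward differences of the values at t = -1, 0, 1, 2, 3:
  P  : -2  5  10  37  158
  Δ  : 7  5  27  121
  Δ^2: -2  22  94
  Δ^3: 24  72
  Δ^4: 48
The fourth differences are constant, confirming degree 4.
Interpolating (Newton forward form) and evaluating at t = 7 gives P(7) = 4702.

4702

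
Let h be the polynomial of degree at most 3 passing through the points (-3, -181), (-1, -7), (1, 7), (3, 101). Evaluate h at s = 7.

1489

Write h(s) = as^3 + bs^2 + cs + d. Substituting each data point gives a linear system:
  -27a + 9b - 3c + d = -181
  -a + b - c + d = -7
  a + b + c + d = 7
  27a + 9b + 3c + d = 101
Solving the system yields a = 5, b = -5, c = 2, d = 5.
So h(s) = 5s^3 - 5s^2 + 2s + 5.
Then h(7) = 1489.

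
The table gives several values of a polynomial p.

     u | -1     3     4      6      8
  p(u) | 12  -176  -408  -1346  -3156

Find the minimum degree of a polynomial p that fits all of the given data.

Divided differences on the nodes -1, 3, 4, 6, 8:
  order 0: 12  -176  -408  -1346  -3156
  order 1: -47  -232  -469  -905
  order 2: -37  -79  -109
  order 3: -6  -6
  order 4: 0
The order-3 divided differences are all -6 (nonzero) and every higher order vanishes, so the data lies on a polynomial of degree exactly 3.

3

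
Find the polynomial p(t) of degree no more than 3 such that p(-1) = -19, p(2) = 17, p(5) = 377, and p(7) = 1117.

Write p(t) = at^3 + bt^2 + ct + d. Substituting each data point gives a linear system:
  -a + b - c + d = -19
  8a + 4b + 2c + d = 17
  125a + 25b + 5c + d = 377
  343a + 49b + 7c + d = 1117
Solving the system yields a = 4, b = -6, c = 6, d = -3.
So p(t) = 4t^3 - 6t^2 + 6t - 3.
Check: p(-1) = -19. ✓

p(t) = 4t^3 - 6t^2 + 6t - 3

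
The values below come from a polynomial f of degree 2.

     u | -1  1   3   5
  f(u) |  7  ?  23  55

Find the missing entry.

On equispaced nodes a degree-2 polynomial has vanishing third forward difference, so
  - f(-1) + 3·f(1) - 3·f(3) + f(5) = 0.
Substituting the known values and solving for f(1):
  3·f(1) = 21
  f(1) = 7.

7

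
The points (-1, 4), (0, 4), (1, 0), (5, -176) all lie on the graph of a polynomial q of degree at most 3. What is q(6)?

Using the Lagrange interpolation formula with nodes -1, 0, 1, 5:
  L_0(t) = t(t - 1)(t - 5) / -12
  L_1(t) = (t + 1)(t - 1)(t - 5) / 5
  L_2(t) = (t + 1)t(t - 5) / -8
  L_3(t) = (t + 1)t(t - 1) / 120
Then q(t) = 4·L_0(t) + 4·L_1(t) + 0·L_2(t) - 176·L_3(t).
Expanding and collecting terms gives q(t) = -t^3 - 2t^2 - t + 4.
Evaluating at t = 6: q(6) = -290.

-290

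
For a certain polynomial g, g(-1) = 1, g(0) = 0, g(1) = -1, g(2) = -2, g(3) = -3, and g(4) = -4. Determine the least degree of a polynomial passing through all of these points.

Forward differences of the values at t = -1, 0, 1, 2, 3, 4:
  g  : 1  0  -1  -2  -3  -4
  Δ  : -1  -1  -1  -1  -1
  Δ^2: 0  0  0  0
  Δ^3: 0  0  0
  Δ^4: 0  0
  Δ^5: 0
The first differences are constant (-1) and nonzero, while all higher differences vanish, so the minimal degree is 1.

1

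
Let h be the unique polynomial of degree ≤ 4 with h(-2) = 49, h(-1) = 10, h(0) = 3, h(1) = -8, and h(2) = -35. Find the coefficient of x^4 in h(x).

Write h(x) = ax^4 + bx^3 + cx^2 + dx + e. Substituting each data point gives a linear system:
  16a - 8b + 4c - 2d + e = 49
  a - b + c - d + e = 10
  e = 3
  a + b + c + d + e = -8
  16a + 8b + 4c + 2d + e = -35
Solving the system yields a = 1, b = -4, c = -3, d = -5, e = 3.
So h(x) = x^4 - 4x^3 - 3x^2 - 5x + 3.
The leading coefficient is 1.

1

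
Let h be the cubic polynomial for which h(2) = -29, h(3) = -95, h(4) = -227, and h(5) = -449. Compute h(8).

Write h(n) = an^3 + bn^2 + cn + d. Substituting each data point gives a linear system:
  8a + 4b + 2c + d = -29
  27a + 9b + 3c + d = -95
  64a + 16b + 4c + d = -227
  125a + 25b + 5c + d = -449
Solving the system yields a = -4, b = 3, c = -5, d = 1.
So h(n) = -4n³ + 3n² - 5n + 1.
Then h(8) = -1895.

-1895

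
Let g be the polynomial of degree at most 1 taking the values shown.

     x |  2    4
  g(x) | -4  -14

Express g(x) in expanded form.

g(x) = -5x + 6

Write g(x) = ax + b. Substituting each data point gives a linear system:
  2a + b = -4
  4a + b = -14
Solving the system yields a = -5, b = 6.
So g(x) = -5x + 6.
Check: g(2) = -4. ✓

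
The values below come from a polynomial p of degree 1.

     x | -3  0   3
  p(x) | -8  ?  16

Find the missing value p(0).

4

The 2 known points determine the degree-1 polynomial uniquely.
Write p(x) = ax + b. Substituting each data point gives a linear system:
  -3a + b = -8
  3a + b = 16
Solving the system yields a = 4, b = 4.
So p(x) = 4x + 4.
Then p(0) = 4.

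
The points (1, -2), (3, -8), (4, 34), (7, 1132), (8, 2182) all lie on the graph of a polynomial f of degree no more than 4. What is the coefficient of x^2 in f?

Write f(x) = ax^4 + bx^3 + cx^2 + dx + e. Substituting each data point gives a linear system:
  a + b + c + d + e = -2
  81a + 27b + 9c + 3d + e = -8
  256a + 64b + 16c + 4d + e = 34
  2401a + 343b + 49c + 7d + e = 1132
  4096a + 512b + 64c + 8d + e = 2182
Solving the system yields a = 1, b = -4, c = 2, d = 1, e = -2.
So f(x) = x^4 - 4x^3 + 2x^2 + x - 2.
The coefficient of x^2 is 2.

2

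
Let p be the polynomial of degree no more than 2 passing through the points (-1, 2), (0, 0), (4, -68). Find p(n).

p(n) = -3n^2 - 5n

Write p(n) = an^2 + bn + c. Substituting each data point gives a linear system:
  a - b + c = 2
  c = 0
  16a + 4b + c = -68
Solving the system yields a = -3, b = -5, c = 0.
So p(n) = -3n² - 5n.
Check: p(-1) = 2. ✓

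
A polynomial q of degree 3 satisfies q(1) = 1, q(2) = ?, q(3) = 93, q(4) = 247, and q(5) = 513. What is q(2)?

21

On equispaced nodes a degree-3 polynomial has vanishing fourth forward difference, so
  q(1) - 4·q(2) + 6·q(3) - 4·q(4) + q(5) = 0.
Substituting the known values and solving for q(2):
  -4·q(2) = -84
  q(2) = 21.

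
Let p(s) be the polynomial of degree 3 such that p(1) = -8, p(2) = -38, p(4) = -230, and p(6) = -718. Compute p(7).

-1118

Write p(s) = as^3 + bs^2 + cs + d. Substituting each data point gives a linear system:
  a + b + c + d = -8
  8a + 4b + 2c + d = -38
  64a + 16b + 4c + d = -230
  216a + 36b + 6c + d = -718
Solving the system yields a = -3, b = -1, c = -6, d = 2.
So p(s) = -3s^3 - s^2 - 6s + 2.
Then p(7) = -1118.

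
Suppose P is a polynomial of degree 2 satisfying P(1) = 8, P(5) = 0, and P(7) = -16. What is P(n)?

Using the Lagrange interpolation formula with nodes 1, 5, 7:
  L_0(n) = (n - 5)(n - 7) / 24
  L_1(n) = (n - 1)(n - 7) / -8
  L_2(n) = (n - 1)(n - 5) / 12
Then P(n) = 8·L_0(n) + 0·L_1(n) - 16·L_2(n).
Expanding and collecting terms gives P(n) = -n^2 + 4n + 5.
Check: P(7) = -16. ✓

P(n) = -n^2 + 4n + 5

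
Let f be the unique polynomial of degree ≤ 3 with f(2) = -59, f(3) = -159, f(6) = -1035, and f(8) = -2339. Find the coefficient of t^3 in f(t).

Write f(t) = at^3 + bt^2 + ct + d. Substituting each data point gives a linear system:
  8a + 4b + 2c + d = -59
  27a + 9b + 3c + d = -159
  216a + 36b + 6c + d = -1035
  512a + 64b + 8c + d = -2339
Solving the system yields a = -4, b = -4, c = -4, d = -3.
So f(t) = -4t^3 - 4t^2 - 4t - 3.
The leading coefficient is -4.

-4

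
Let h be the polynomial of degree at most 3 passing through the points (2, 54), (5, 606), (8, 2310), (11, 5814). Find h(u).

Write h(u) = au^3 + bu^2 + cu + d. Substituting each data point gives a linear system:
  8a + 4b + 2c + d = 54
  125a + 25b + 5c + d = 606
  512a + 64b + 8c + d = 2310
  1331a + 121b + 11c + d = 5814
Solving the system yields a = 4, b = 4, c = 0, d = 6.
So h(u) = 4u³ + 4u² + 6.
Check: h(5) = 606. ✓

h(u) = 4u^3 + 4u^2 + 6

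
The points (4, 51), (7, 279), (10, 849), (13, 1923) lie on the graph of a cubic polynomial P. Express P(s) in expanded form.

Write P(s) = as^3 + bs^2 + cs + d. Substituting each data point gives a linear system:
  64a + 16b + 4c + d = 51
  343a + 49b + 7c + d = 279
  1000a + 100b + 10c + d = 849
  2197a + 169b + 13c + d = 1923
Solving the system yields a = 1, b = -2, c = 5, d = -1.
So P(s) = s³ - 2s² + 5s - 1.
Check: P(13) = 1923. ✓

P(s) = s^3 - 2s^2 + 5s - 1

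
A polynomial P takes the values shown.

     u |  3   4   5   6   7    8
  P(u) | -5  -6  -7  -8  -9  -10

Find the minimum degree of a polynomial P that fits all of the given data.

Forward differences of the values at u = 3, 4, 5, 6, 7, 8:
  P  : -5  -6  -7  -8  -9  -10
  Δ  : -1  -1  -1  -1  -1
  Δ^2: 0  0  0  0
  Δ^3: 0  0  0
  Δ^4: 0  0
  Δ^5: 0
The first differences are constant (-1) and nonzero, while all higher differences vanish, so the minimal degree is 1.

1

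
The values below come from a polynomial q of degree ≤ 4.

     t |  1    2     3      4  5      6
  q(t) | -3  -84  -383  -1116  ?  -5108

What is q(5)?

On equispaced nodes a degree-4 polynomial has vanishing fifth forward difference, so
  - q(1) + 5·q(2) - 10·q(3) + 10·q(4) - 5·q(5) + q(6) = 0.
Substituting the known values and solving for q(5):
  -5·q(5) = 12855
  q(5) = -2571.

-2571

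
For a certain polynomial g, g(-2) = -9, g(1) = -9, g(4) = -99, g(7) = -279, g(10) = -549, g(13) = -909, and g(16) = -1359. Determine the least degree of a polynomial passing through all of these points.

2

Forward differences of the values at s = -2, 1, 4, 7, 10, 13, 16:
  g  : -9  -9  -99  -279  -549  -909  -1359
  Δ  : 0  -90  -180  -270  -360  -450
  Δ^2: -90  -90  -90  -90  -90
  Δ^3: 0  0  0  0
  Δ^4: 0  0  0
  Δ^5: 0  0
  Δ^6: 0
The second differences are constant (-90) and nonzero, while all higher differences vanish, so the minimal degree is 2.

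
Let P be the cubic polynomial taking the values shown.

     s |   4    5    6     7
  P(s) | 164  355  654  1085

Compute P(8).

Forward differences of the values at s = 4, 5, 6, 7:
  P  : 164  355  654  1085
  Δ  : 191  299  431
  Δ^2: 108  132
  Δ^3: 24
The third differences are constant, confirming degree 3.
Interpolating (Newton forward form) and evaluating at s = 8 gives P(8) = 1672.

1672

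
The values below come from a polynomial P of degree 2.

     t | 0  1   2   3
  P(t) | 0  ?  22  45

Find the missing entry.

7

The 3 known points determine the degree-2 polynomial uniquely.
Write P(t) = at^2 + bt + c. Substituting each data point gives a linear system:
  c = 0
  4a + 2b + c = 22
  9a + 3b + c = 45
Solving the system yields a = 4, b = 3, c = 0.
So P(t) = 4t^2 + 3t.
Then P(1) = 7.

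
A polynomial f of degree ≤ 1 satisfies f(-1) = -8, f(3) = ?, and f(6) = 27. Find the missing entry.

The 2 known points determine the degree-1 polynomial uniquely.
Write f(n) = an + b. Substituting each data point gives a linear system:
  -a + b = -8
  6a + b = 27
Solving the system yields a = 5, b = -3.
So f(n) = 5n - 3.
Then f(3) = 12.

12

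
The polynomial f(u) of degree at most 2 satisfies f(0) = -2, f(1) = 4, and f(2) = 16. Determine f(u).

f(u) = 3u^2 + 3u - 2

Using the Lagrange interpolation formula with nodes 0, 1, 2:
  L_0(u) = (u - 1)(u - 2) / 2
  L_1(u) = u(u - 2) / -1
  L_2(u) = u(u - 1) / 2
Then f(u) = -2·L_0(u) + 4·L_1(u) + 16·L_2(u).
Expanding and collecting terms gives f(u) = 3u^2 + 3u - 2.
Check: f(0) = -2. ✓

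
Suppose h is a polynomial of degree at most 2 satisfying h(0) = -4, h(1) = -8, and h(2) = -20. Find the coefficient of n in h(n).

0

Write h(n) = an^2 + bn + c. Substituting each data point gives a linear system:
  c = -4
  a + b + c = -8
  4a + 2b + c = -20
Solving the system yields a = -4, b = 0, c = -4.
So h(n) = -4n^2 - 4.
The coefficient of n is 0.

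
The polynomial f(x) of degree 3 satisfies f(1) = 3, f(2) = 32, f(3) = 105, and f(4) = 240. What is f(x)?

Write f(x) = ax^3 + bx^2 + cx + d. Substituting each data point gives a linear system:
  a + b + c + d = 3
  8a + 4b + 2c + d = 32
  27a + 9b + 3c + d = 105
  64a + 16b + 4c + d = 240
Solving the system yields a = 3, b = 4, c = -4, d = 0.
So f(x) = 3x^3 + 4x^2 - 4x.
Check: f(2) = 32. ✓

f(x) = 3x^3 + 4x^2 - 4x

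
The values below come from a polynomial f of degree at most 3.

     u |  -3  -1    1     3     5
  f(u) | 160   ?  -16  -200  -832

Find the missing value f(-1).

The 4 known points determine the degree-3 polynomial uniquely.
Write f(u) = au^3 + bu^2 + cu + d. Substituting each data point gives a linear system:
  -27a + 9b - 3c + d = 160
  a + b + c + d = -16
  27a + 9b + 3c + d = -200
  125a + 25b + 5c + d = -832
Solving the system yields a = -6, b = -2, c = -6, d = -2.
So f(u) = -6u³ - 2u² - 6u - 2.
Then f(-1) = 8.

8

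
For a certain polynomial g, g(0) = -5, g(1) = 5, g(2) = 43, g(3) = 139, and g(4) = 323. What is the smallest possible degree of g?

3

Forward differences of the values at s = 0, 1, 2, 3, 4:
  g  : -5  5  43  139  323
  Δ  : 10  38  96  184
  Δ^2: 28  58  88
  Δ^3: 30  30
  Δ^4: 0
The third differences are constant (30) and nonzero, while all higher differences vanish, so the minimal degree is 3.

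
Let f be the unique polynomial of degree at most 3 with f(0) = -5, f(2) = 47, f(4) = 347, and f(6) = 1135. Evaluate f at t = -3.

-143

Using the Lagrange interpolation formula with nodes 0, 2, 4, 6:
  L_0(t) = (t - 2)(t - 4)(t - 6) / -48
  L_1(t) = t(t - 4)(t - 6) / 16
  L_2(t) = t(t - 2)(t - 6) / -16
  L_3(t) = t(t - 2)(t - 4) / 48
Then f(t) = -5·L_0(t) + 47·L_1(t) + 347·L_2(t) + 1135·L_3(t).
Expanding and collecting terms gives f(t) = 5t³ + t² + 4t - 5.
Evaluating at t = -3: f(-3) = -143.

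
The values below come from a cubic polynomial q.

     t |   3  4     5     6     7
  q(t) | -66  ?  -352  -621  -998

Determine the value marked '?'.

-173

The 4 known points determine the degree-3 polynomial uniquely.
Write q(t) = at^3 + bt^2 + ct + d. Substituting each data point gives a linear system:
  27a + 9b + 3c + d = -66
  125a + 25b + 5c + d = -352
  216a + 36b + 6c + d = -621
  343a + 49b + 7c + d = -998
Solving the system yields a = -3, b = 0, c = 4, d = 3.
So q(t) = -3t^3 + 4t + 3.
Then q(4) = -173.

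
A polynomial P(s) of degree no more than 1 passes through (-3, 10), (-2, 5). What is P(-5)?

Write P(s) = as + b. Substituting each data point gives a linear system:
  -3a + b = 10
  -2a + b = 5
Solving the system yields a = -5, b = -5.
So P(s) = -5s - 5.
Then P(-5) = 20.

20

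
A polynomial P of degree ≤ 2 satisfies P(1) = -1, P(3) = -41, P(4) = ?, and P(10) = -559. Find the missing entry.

-79

The 3 known points determine the degree-2 polynomial uniquely.
Write P(u) = au^2 + bu + c. Substituting each data point gives a linear system:
  a + b + c = -1
  9a + 3b + c = -41
  100a + 10b + c = -559
Solving the system yields a = -6, b = 4, c = 1.
So P(u) = -6u^2 + 4u + 1.
Then P(4) = -79.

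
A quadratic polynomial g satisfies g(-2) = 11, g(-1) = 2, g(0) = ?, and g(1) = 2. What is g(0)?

The 3 known points determine the degree-2 polynomial uniquely.
Write g(s) = as^2 + bs + c. Substituting each data point gives a linear system:
  4a - 2b + c = 11
  a - b + c = 2
  a + b + c = 2
Solving the system yields a = 3, b = 0, c = -1.
So g(s) = 3s² - 1.
Then g(0) = -1.

-1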